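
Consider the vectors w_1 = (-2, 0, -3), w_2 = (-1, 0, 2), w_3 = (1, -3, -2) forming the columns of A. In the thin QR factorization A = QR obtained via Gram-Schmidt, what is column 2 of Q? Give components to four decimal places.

e_2 = (-0.8321, 0.0000, 0.5547)

w_1 = (-2, 0, -3); ‖w_1‖ = 3.6056, so e_1 = (-0.5547, 0.0000, -0.8321).
e_1·w_2 = (-0.5547)·(-1) + 0.0000·0 + (-0.8321)·2 = -1.1094.
u_2 = w_2 + 1.1094·e_1 = (-1.6154, 0.0000, 1.0769).
‖u_2‖ = 1.9415, so e_2 = (-0.8321, 0.0000, 0.5547).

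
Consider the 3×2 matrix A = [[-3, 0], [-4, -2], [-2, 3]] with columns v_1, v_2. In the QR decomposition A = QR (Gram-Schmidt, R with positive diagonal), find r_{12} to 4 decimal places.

e_1 = v_1/‖v_1‖ = (-3, -4, -2)/5.3852 = (-0.5571, -0.7428, -0.3714).
r_{12} = e_1·v_2 = 0.3714.

r_{12} = 0.3714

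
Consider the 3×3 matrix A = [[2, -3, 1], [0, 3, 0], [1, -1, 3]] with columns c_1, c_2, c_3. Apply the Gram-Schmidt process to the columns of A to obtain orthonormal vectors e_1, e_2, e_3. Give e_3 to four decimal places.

e_3 = (-0.4423, -0.1474, 0.8847)

e_1 = c_1/‖c_1‖ = (2, 0, 1)/2.2361 = (0.8944, 0.0000, 0.4472).
r_{12} = e_1·c_2 = -3.1305.
u_2 = c_2 + 3.1305·e_1 = (-0.2000, 3.0000, 0.4000).
‖u_2‖ = 3.0332, so e_2 = (-0.0659, 0.9891, 0.1319).
r_{13} = e_1·c_3 = 2.2361; r_{23} = e_2·c_3 = 0.3297.
u_3 = c_3 − 2.2361·e_1 − 0.3297·e_2 = (-0.9783, -0.3261, 1.9565).
‖u_3‖ = 2.2116, so e_3 = (-0.4423, -0.1474, 0.8847).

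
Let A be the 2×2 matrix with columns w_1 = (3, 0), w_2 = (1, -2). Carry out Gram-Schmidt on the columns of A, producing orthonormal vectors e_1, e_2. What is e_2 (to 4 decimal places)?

e_2 = (0.0000, -1.0000)

w_1 = (3, 0); ‖w_1‖ = 3.0000, so e_1 = (1.0000, 0.0000).
e_1·w_2 = 1.0000·1 + 0.0000·(-2) = 1.0000.
u_2 = w_2 − 1.0000·e_1 = (0.0000, -2.0000).
‖u_2‖ = 2.0000, so e_2 = (0.0000, -1.0000).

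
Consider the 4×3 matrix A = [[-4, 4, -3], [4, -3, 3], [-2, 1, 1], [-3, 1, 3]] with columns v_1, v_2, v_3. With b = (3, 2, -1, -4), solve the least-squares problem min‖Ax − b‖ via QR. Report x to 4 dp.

x = (3.6868, 5.0275, 0.7692)

v_1 = (-4, 4, -2, -3); ‖v_1‖ = 6.7082, so q_1 = (-0.5963, 0.5963, -0.2981, -0.4472).
q_1·v_2 = (-0.5963)·4 + 0.5963·(-3) + (-0.2981)·1 + (-0.4472)·1 = -4.9193.
u_2 = v_2 + 4.9193·q_1 = (1.0667, -0.0667, -0.4667, -1.2000).
‖u_2‖ = 1.6733, so q_2 = (0.6375, -0.0398, -0.2789, -0.7171).
q_1·v_3 = (-0.5963)·(-3) + 0.5963·3 + (-0.2981)·1 + (-0.4472)·3 = 1.9379; q_2·v_3 = 0.6375·(-3) + (-0.0398)·3 + (-0.2789)·1 + (-0.7171)·3 = -4.4622.
u_3 = v_3 − 1.9379·q_1 + 4.4622·q_2 = (1.0000, 1.6667, 0.3333, 0.6667).
‖u_3‖ = 2.0817, so q_3 = (0.4804, 0.8006, 0.1601, 0.3203).
Qᵀb = (1.4907, 4.9801, 1.6013).
Back-substitute: x_3 = 1.6013/2.0817 = 0.7692.
x_2 = (4.9801 + 4.4622·0.7692)/1.6733 = 5.0275.
x_1 = (1.4907 + 4.9193·5.0275 − 1.9379·0.7692)/6.7082 = 3.6868.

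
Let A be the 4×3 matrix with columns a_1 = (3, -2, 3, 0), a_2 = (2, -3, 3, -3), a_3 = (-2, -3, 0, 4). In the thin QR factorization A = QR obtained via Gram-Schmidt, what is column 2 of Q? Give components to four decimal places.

e_2 = (-0.2609, -0.3296, 0.0412, -0.9064)

e_1 = a_1/‖a_1‖ = (3, -2, 3, 0)/4.6904 = (0.6396, -0.4264, 0.6396, 0.0000).
r_{12} = e_1·a_2 = 4.4772.
u_2 = a_2 − 4.4772·e_1 = (-0.8636, -1.0909, 0.1364, -3.0000).
‖u_2‖ = 3.3098, so e_2 = (-0.2609, -0.3296, 0.0412, -0.9064).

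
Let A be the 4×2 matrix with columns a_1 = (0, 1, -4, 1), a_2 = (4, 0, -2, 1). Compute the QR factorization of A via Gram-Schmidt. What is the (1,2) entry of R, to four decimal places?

r_{12} = 2.1213

a_1 = (0, 1, -4, 1); ‖a_1‖ = 4.2426, so e_1 = (0.0000, 0.2357, -0.9428, 0.2357).
r_{12} = e_1·a_2 = 2.1213.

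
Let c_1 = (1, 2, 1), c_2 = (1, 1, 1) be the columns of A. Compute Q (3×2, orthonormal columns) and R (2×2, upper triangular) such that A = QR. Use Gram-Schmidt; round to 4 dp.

e_1 = c_1/‖c_1‖ = (1, 2, 1)/2.4495 = (0.4082, 0.8165, 0.4082).
r_{12} = e_1·c_2 = 1.6330.
u_2 = c_2 − 1.6330·e_1 = (0.3333, -0.3333, 0.3333).
‖u_2‖ = 0.5774, so e_2 = (0.5774, -0.5774, 0.5774).

Q = [[0.4082, 0.5774], [0.8165, -0.5774], [0.4082, 0.5774]], R = [[2.4495, 1.6330], [0.0000, 0.5774]]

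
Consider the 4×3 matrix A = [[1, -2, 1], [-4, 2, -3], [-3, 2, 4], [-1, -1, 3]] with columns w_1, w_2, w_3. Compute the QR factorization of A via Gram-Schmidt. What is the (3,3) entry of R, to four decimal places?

r_{33} = 5.5884

w_1 = (1, -4, -3, -1); ‖w_1‖ = 5.1962, so e_1 = (0.1925, -0.7698, -0.5774, -0.1925).
e_1·w_2 = 0.1925·(-2) + (-0.7698)·2 + (-0.5774)·2 + (-0.1925)·(-1) = -2.8868.
u_2 = w_2 + 2.8868·e_1 = (-1.4444, -0.2222, 0.3333, -1.5556).
‖u_2‖ = 2.1602, so e_2 = (-0.6686, -0.1029, 0.1543, -0.7201).
e_1·w_3 = 0.1925·1 + (-0.7698)·(-3) + (-0.5774)·4 + (-0.1925)·3 = -0.3849; e_2·w_3 = (-0.6686)·1 + (-0.1029)·(-3) + 0.1543·4 + (-0.7201)·3 = -1.9031.
u_3 = w_3 + 0.3849·e_1 + 1.9031·e_2 = (-0.1984, -3.4921, 4.0714, 1.5556).
r_{33} = ‖u_3‖ = 5.5884.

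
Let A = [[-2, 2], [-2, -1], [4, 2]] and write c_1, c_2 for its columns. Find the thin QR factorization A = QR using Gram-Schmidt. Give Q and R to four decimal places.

e_1 = c_1/‖c_1‖ = (-2, -2, 4)/4.8990 = (-0.4082, -0.4082, 0.8165).
r_{12} = e_1·c_2 = 1.2247.
u_2 = c_2 − 1.2247·e_1 = (2.5000, -0.5000, 1.0000).
‖u_2‖ = 2.7386, so e_2 = (0.9129, -0.1826, 0.3651).

Q = [[-0.4082, 0.9129], [-0.4082, -0.1826], [0.8165, 0.3651]], R = [[4.8990, 1.2247], [0.0000, 2.7386]]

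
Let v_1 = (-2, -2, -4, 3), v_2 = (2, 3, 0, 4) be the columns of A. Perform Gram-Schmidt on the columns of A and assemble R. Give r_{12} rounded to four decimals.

q_1 = v_1/‖v_1‖ = (-2, -2, -4, 3)/5.7446 = (-0.3482, -0.3482, -0.6963, 0.5222).
r_{12} = q_1·v_2 = 0.3482.

r_{12} = 0.3482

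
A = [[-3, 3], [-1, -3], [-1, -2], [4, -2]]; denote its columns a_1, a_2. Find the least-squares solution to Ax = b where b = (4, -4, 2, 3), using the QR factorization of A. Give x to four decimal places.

x = (0.3943, 0.7204)

e_1 = a_1/‖a_1‖ = (-3, -1, -1, 4)/5.1962 = (-0.5774, -0.1925, -0.1925, 0.7698).
r_{12} = e_1·a_2 = -2.3094.
u_2 = a_2 + 2.3094·e_1 = (1.6667, -3.4444, -2.4444, -0.2222).
‖u_2‖ = 4.5461, so e_2 = (0.3666, -0.7577, -0.5377, -0.0489).
Qᵀb = (0.3849, 3.2751).
Back-substitute: x_2 = 3.2751/4.5461 = 0.7204.
x_1 = (0.3849 + 2.3094·0.7204)/5.1962 = 0.3943.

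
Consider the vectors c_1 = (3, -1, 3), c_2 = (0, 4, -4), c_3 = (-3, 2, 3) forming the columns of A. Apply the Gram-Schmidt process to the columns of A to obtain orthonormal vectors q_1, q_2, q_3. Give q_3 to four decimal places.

q_3 = (-0.4264, 0.6396, 0.6396)

c_1 = (3, -1, 3); ‖c_1‖ = 4.3589, so q_1 = (0.6882, -0.2294, 0.6882).
q_1·c_2 = 0.6882·0 + (-0.2294)·4 + 0.6882·(-4) = -3.6707.
u_2 = c_2 + 3.6707·q_1 = (2.5263, 3.1579, -1.4737).
‖u_2‖ = 4.3042, so q_2 = (0.5869, 0.7337, -0.3424).
q_1·c_3 = 0.6882·(-3) + (-0.2294)·2 + 0.6882·3 = -0.4588; q_2·c_3 = 0.5869·(-3) + 0.7337·2 + (-0.3424)·3 = -1.3206.
u_3 = c_3 + 0.4588·q_1 + 1.3206·q_2 = (-1.9091, 2.8636, 2.8636).
‖u_3‖ = 4.4772, so q_3 = (-0.4264, 0.6396, 0.6396).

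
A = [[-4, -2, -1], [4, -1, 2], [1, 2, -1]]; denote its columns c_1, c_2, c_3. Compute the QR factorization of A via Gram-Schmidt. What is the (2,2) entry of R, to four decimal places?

r_{22} = 2.8123

c_1 = (-4, 4, 1); ‖c_1‖ = 5.7446, so e_1 = (-0.6963, 0.6963, 0.1741).
e_1·c_2 = (-0.6963)·(-2) + 0.6963·(-1) + 0.1741·2 = 1.0445.
u_2 = c_2 − 1.0445·e_1 = (-1.2727, -1.7273, 1.8182).
r_{22} = ‖u_2‖ = 2.8123.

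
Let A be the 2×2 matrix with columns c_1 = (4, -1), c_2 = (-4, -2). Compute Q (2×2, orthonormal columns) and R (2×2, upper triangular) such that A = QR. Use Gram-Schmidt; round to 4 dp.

Q = [[0.9701, -0.2425], [-0.2425, -0.9701]], R = [[4.1231, -3.3955], [0.0000, 2.9104]]

c_1 = (4, -1); ‖c_1‖ = 4.1231, so q_1 = (0.9701, -0.2425).
q_1·c_2 = 0.9701·(-4) + (-0.2425)·(-2) = -3.3955.
u_2 = c_2 + 3.3955·q_1 = (-0.7059, -2.8235).
‖u_2‖ = 2.9104, so q_2 = (-0.2425, -0.9701).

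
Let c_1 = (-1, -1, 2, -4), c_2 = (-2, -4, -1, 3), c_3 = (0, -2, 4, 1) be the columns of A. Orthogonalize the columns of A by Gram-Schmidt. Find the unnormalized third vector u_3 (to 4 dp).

q_1 = c_1/‖c_1‖ = (-1, -1, 2, -4)/4.6904 = (-0.2132, -0.2132, 0.4264, -0.8528).
r_{12} = q_1·c_2 = -1.7056.
u_2 = c_2 + 1.7056·q_1 = (-2.3636, -4.3636, -0.2727, 1.5455).
‖u_2‖ = 5.2049, so q_2 = (-0.4541, -0.8384, -0.0524, 0.2969).
r_{13} = q_1·c_3 = 1.2792; r_{23} = q_2·c_3 = 1.7641.
u_3 = c_3 − 1.2792·q_1 − 1.7641·q_2 = (1.0738, -0.2483, 3.5470, 1.5671).

u_3 = (1.0738, -0.2483, 3.5470, 1.5671)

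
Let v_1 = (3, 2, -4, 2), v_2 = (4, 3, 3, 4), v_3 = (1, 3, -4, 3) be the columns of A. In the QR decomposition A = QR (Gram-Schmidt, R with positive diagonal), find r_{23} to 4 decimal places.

v_1 = (3, 2, -4, 2); ‖v_1‖ = 5.7446, so q_1 = (0.5222, 0.3482, -0.6963, 0.3482).
q_1·v_2 = 0.5222·4 + 0.3482·3 + (-0.6963)·3 + 0.3482·4 = 2.4371.
u_2 = v_2 − 2.4371·q_1 = (2.7273, 2.1515, 4.6970, 3.1515).
‖u_2‖ = 6.6378, so q_2 = (0.4109, 0.3241, 0.7076, 0.4748).
r_{23} = q_2·v_3 = -0.0228.

r_{23} = -0.0228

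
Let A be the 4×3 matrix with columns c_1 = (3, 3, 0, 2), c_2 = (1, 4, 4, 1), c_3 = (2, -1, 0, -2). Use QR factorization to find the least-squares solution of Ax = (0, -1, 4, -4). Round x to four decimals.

x = (-1.2079, 0.9930, 1.3071)

c_1 = (3, 3, 0, 2); ‖c_1‖ = 4.6904, so e_1 = (0.6396, 0.6396, 0.0000, 0.4264).
e_1·c_2 = 0.6396·1 + 0.6396·4 + 0.0000·4 + 0.4264·1 = 3.6244.
u_2 = c_2 − 3.6244·e_1 = (-1.3182, 1.6818, 4.0000, -0.5455).
‖u_2‖ = 4.5677, so e_2 = (-0.2886, 0.3682, 0.8757, -0.1194).
e_1·c_3 = 0.6396·2 + 0.6396·(-1) + 0.0000·0 + 0.4264·(-2) = -0.2132; e_2·c_3 = (-0.2886)·2 + 0.3682·(-1) + 0.8757·0 + (-0.1194)·(-2) = -0.7065.
u_3 = c_3 + 0.2132·e_1 + 0.7065·e_2 = (1.9325, -0.6035, 0.6187, -1.9935).
‖u_3‖ = 2.9078, so e_3 = (0.6646, -0.2075, 0.2128, -0.6856).
Qᵀb = (-2.3452, 3.6123, 3.8009).
Back-substitute: x_3 = 3.8009/2.9078 = 1.3071.
x_2 = (3.6123 + 0.7065·1.3071)/4.5677 = 0.9930.
x_1 = (-2.3452 − 3.6244·0.9930 + 0.2132·1.3071)/4.6904 = -1.2079.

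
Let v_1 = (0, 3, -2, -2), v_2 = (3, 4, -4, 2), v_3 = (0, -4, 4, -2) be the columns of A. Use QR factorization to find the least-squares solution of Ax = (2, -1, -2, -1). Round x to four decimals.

x = (0.2135, 0.6667, 0.7060)

v_1 = (0, 3, -2, -2); ‖v_1‖ = 4.1231, so e_1 = (0.0000, 0.7276, -0.4851, -0.4851).
e_1·v_2 = 0.0000·3 + 0.7276·4 + (-0.4851)·(-4) + (-0.4851)·2 = 3.8806.
u_2 = v_2 − 3.8806·e_1 = (3.0000, 1.1765, -2.1176, 3.8824).
‖u_2‖ = 5.4719, so e_2 = (0.5483, 0.2150, -0.3870, 0.7095).
e_1·v_3 = 0.0000·0 + 0.7276·(-4) + (-0.4851)·4 + (-0.4851)·(-2) = -3.8806; e_2·v_3 = 0.5483·0 + 0.2150·(-4) + (-0.3870)·4 + 0.7095·(-2) = -3.8271.
u_3 = v_3 + 3.8806·e_1 + 3.8271·e_2 = (2.0982, -0.3536, 0.6365, -1.1670).
‖u_3‖ = 2.5089, so e_3 = (0.8363, -0.1410, 0.2537, -0.4651).
Qᵀb = (0.7276, 0.9460, 1.7713).
Back-substitute: x_3 = 1.7713/2.5089 = 0.7060.
x_2 = (0.9460 + 3.8271·0.7060)/5.4719 = 0.6667.
x_1 = (0.7276 − 3.8806·0.6667 + 3.8806·0.7060)/4.1231 = 0.2135.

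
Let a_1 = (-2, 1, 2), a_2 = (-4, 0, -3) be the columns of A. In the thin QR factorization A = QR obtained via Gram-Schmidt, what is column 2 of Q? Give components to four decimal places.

q_2 = (-0.7175, -0.0448, -0.6951)

a_1 = (-2, 1, 2); ‖a_1‖ = 3.0000, so q_1 = (-0.6667, 0.3333, 0.6667).
q_1·a_2 = (-0.6667)·(-4) + 0.3333·0 + 0.6667·(-3) = 0.6667.
u_2 = a_2 − 0.6667·q_1 = (-3.5556, -0.2222, -3.4444).
‖u_2‖ = 4.9554, so q_2 = (-0.7175, -0.0448, -0.6951).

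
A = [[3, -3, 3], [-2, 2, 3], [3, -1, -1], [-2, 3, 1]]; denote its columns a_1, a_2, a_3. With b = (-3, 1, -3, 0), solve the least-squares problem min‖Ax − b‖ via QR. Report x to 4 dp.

a_1 = (3, -2, 3, -2); ‖a_1‖ = 5.0990, so e_1 = (0.5883, -0.3922, 0.5883, -0.3922).
e_1·a_2 = 0.5883·(-3) + (-0.3922)·2 + 0.5883·(-1) + (-0.3922)·3 = -4.3146.
u_2 = a_2 + 4.3146·e_1 = (-0.4615, 0.3077, 1.5385, 1.3077).
‖u_2‖ = 2.0939, so e_2 = (-0.2204, 0.1469, 0.7347, 0.6245).
e_1·a_3 = 0.5883·3 + (-0.3922)·3 + 0.5883·(-1) + (-0.3922)·1 = -0.3922; e_2·a_3 = (-0.2204)·3 + 0.1469·3 + 0.7347·(-1) + 0.6245·1 = -0.3306.
u_3 = a_3 + 0.3922·e_1 + 0.3306·e_2 = (3.1579, 2.8947, -0.5263, 1.0526).
‖u_3‖ = 4.4426, so e_3 = (0.7108, 0.6516, -0.1185, 0.2369).
Qᵀb = (-3.9223, -1.3960, -1.1255).
Back-substitute: x_3 = -1.1255/4.4426 = -0.2533.
x_2 = (-1.3960 + 0.3306·(-0.2533))/2.0939 = -0.7067.
x_1 = (-3.9223 + 4.3146·(-0.7067) + 0.3922·(-0.2533))/5.0990 = -1.3867.

x = (-1.3867, -0.7067, -0.2533)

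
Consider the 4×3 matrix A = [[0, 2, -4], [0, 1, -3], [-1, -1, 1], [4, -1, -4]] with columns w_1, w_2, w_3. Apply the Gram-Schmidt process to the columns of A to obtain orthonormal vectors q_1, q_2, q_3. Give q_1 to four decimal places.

q_1 = w_1/‖w_1‖ = (0, 0, -1, 4)/4.1231 = (0.0000, 0.0000, -0.2425, 0.9701).

q_1 = (0.0000, 0.0000, -0.2425, 0.9701)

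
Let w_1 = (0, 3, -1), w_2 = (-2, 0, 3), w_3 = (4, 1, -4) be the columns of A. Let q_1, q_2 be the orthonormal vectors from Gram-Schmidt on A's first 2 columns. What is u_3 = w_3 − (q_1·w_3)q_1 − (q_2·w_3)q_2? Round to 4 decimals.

q_1 = w_1/‖w_1‖ = (0, 3, -1)/3.1623 = (0.0000, 0.9487, -0.3162).
r_{12} = q_1·w_2 = -0.9487.
u_2 = w_2 + 0.9487·q_1 = (-2.0000, 0.9000, 2.7000).
‖u_2‖ = 3.4785, so q_2 = (-0.5750, 0.2587, 0.7762).
r_{13} = q_1·w_3 = 2.2136; r_{23} = q_2·w_3 = -5.1459.
u_3 = w_3 − 2.2136·q_1 + 5.1459·q_2 = (1.0413, 0.2314, 0.6942).

u_3 = (1.0413, 0.2314, 0.6942)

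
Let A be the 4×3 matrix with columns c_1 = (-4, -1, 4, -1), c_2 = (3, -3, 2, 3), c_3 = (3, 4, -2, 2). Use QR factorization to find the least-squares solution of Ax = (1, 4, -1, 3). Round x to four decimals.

e_1 = c_1/‖c_1‖ = (-4, -1, 4, -1)/5.8310 = (-0.6860, -0.1715, 0.6860, -0.1715).
r_{12} = e_1·c_2 = -0.6860.
u_2 = c_2 + 0.6860·e_1 = (2.5294, -3.1176, 2.4706, 2.8824).
‖u_2‖ = 5.5253, so e_2 = (0.4578, -0.5642, 0.4471, 0.5217).
r_{13} = e_1·c_3 = -4.4590; r_{23} = e_2·c_3 = -0.7346.
u_3 = c_3 + 4.4590·e_1 + 0.7346·e_2 = (0.2775, 2.8208, 1.3873, 1.6185).
‖u_3‖ = 3.5466, so e_3 = (0.0782, 0.7954, 0.3912, 0.4564).
Qᵀb = (-2.5725, -0.6814, 4.2376).
Back-substitute: x_3 = 4.2376/3.5466 = 1.1949.
x_2 = (-0.6814 + 0.7346·1.1949)/5.5253 = 0.0355.
x_1 = (-2.5725 + 0.6860·0.0355 + 4.4590·1.1949)/5.8310 = 0.4767.

x = (0.4767, 0.0355, 1.1949)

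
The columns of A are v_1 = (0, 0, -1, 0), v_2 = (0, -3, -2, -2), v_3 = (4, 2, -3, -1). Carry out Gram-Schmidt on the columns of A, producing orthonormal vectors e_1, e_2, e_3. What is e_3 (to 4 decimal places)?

e_1 = v_1/‖v_1‖ = (0, 0, -1, 0)/1.0000 = (0.0000, 0.0000, -1.0000, 0.0000).
r_{12} = e_1·v_2 = 2.0000.
u_2 = v_2 − 2.0000·e_1 = (0.0000, -3.0000, 0.0000, -2.0000).
‖u_2‖ = 3.6056, so e_2 = (0.0000, -0.8321, 0.0000, -0.5547).
r_{13} = e_1·v_3 = 3.0000; r_{23} = e_2·v_3 = -1.1094.
u_3 = v_3 − 3.0000·e_1 + 1.1094·e_2 = (4.0000, 1.0769, 0.0000, -1.6154).
‖u_3‖ = 4.4463, so e_3 = (0.8996, 0.2422, 0.0000, -0.3633).

e_3 = (0.8996, 0.2422, 0.0000, -0.3633)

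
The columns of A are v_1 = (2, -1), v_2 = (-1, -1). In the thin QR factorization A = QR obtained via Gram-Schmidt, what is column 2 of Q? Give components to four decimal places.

q_2 = (-0.4472, -0.8944)

q_1 = v_1/‖v_1‖ = (2, -1)/2.2361 = (0.8944, -0.4472).
r_{12} = q_1·v_2 = -0.4472.
u_2 = v_2 + 0.4472·q_1 = (-0.6000, -1.2000).
‖u_2‖ = 1.3416, so q_2 = (-0.4472, -0.8944).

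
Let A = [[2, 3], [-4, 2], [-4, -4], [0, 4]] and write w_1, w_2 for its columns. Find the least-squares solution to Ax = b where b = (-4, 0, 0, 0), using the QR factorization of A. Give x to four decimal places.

x = (-0.1348, -0.2247)

w_1 = (2, -4, -4, 0); ‖w_1‖ = 6.0000, so e_1 = (0.3333, -0.6667, -0.6667, 0.0000).
e_1·w_2 = 0.3333·3 + (-0.6667)·2 + (-0.6667)·(-4) + 0.0000·4 = 2.3333.
u_2 = w_2 − 2.3333·e_1 = (2.2222, 3.5556, -2.4444, 4.0000).
‖u_2‖ = 6.2893, so e_2 = (0.3533, 0.5653, -0.3887, 0.6360).
Qᵀb = (-1.3333, -1.4133).
Back-substitute: x_2 = -1.4133/6.2893 = -0.2247.
x_1 = (-1.3333 − 2.3333·(-0.2247))/6.0000 = -0.1348.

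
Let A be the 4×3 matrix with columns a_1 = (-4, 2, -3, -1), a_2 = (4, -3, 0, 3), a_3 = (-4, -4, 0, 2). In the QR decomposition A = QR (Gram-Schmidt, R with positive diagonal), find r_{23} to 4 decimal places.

a_1 = (-4, 2, -3, -1); ‖a_1‖ = 5.4772, so e_1 = (-0.7303, 0.3651, -0.5477, -0.1826).
e_1·a_2 = (-0.7303)·4 + 0.3651·(-3) + (-0.5477)·0 + (-0.1826)·3 = -4.5644.
u_2 = a_2 + 4.5644·e_1 = (0.6667, -1.3333, -2.5000, 2.1667).
‖u_2‖ = 3.6286, so e_2 = (0.1837, -0.3675, -0.6890, 0.5971).
r_{23} = e_2·a_3 = 1.9291.

r_{23} = 1.9291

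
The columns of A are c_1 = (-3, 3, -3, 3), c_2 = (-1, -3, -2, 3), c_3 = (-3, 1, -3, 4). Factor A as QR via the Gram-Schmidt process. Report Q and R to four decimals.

Q = [[-0.5000, -0.0549, -0.3227], [0.5000, -0.8232, 0.0293], [-0.5000, -0.2744, 0.8214], [0.5000, 0.4939, 0.4694]], R = [[6.0000, 1.5000, 5.5000], [0.0000, 4.5552, 2.1404], [0.0000, 0.0000, 0.4107]]

q_1 = c_1/‖c_1‖ = (-3, 3, -3, 3)/6.0000 = (-0.5000, 0.5000, -0.5000, 0.5000).
r_{12} = q_1·c_2 = 1.5000.
u_2 = c_2 − 1.5000·q_1 = (-0.2500, -3.7500, -1.2500, 2.2500).
‖u_2‖ = 4.5552, so q_2 = (-0.0549, -0.8232, -0.2744, 0.4939).
r_{13} = q_1·c_3 = 5.5000; r_{23} = q_2·c_3 = 2.1404.
u_3 = c_3 − 5.5000·q_1 − 2.1404·q_2 = (-0.1325, 0.0120, 0.3373, 0.1928).
‖u_3‖ = 0.4107, so q_3 = (-0.3227, 0.0293, 0.8214, 0.4694).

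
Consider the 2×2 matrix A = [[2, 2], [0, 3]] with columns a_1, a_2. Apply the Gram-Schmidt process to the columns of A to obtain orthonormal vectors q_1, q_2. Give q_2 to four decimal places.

q_2 = (0.0000, 1.0000)

a_1 = (2, 0); ‖a_1‖ = 2.0000, so q_1 = (1.0000, 0.0000).
q_1·a_2 = 1.0000·2 + 0.0000·3 = 2.0000.
u_2 = a_2 − 2.0000·q_1 = (0.0000, 3.0000).
‖u_2‖ = 3.0000, so q_2 = (0.0000, 1.0000).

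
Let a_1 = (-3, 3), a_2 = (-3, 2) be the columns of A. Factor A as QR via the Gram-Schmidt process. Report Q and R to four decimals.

Q = [[-0.7071, -0.7071], [0.7071, -0.7071]], R = [[4.2426, 3.5355], [0.0000, 0.7071]]

a_1 = (-3, 3); ‖a_1‖ = 4.2426, so e_1 = (-0.7071, 0.7071).
e_1·a_2 = (-0.7071)·(-3) + 0.7071·2 = 3.5355.
u_2 = a_2 − 3.5355·e_1 = (-0.5000, -0.5000).
‖u_2‖ = 0.7071, so e_2 = (-0.7071, -0.7071).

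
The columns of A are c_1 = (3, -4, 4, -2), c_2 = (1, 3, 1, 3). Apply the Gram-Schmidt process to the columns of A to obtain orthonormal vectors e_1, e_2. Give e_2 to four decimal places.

e_2 = (0.4166, 0.4860, 0.4754, 0.6035)

c_1 = (3, -4, 4, -2); ‖c_1‖ = 6.7082, so e_1 = (0.4472, -0.5963, 0.5963, -0.2981).
e_1·c_2 = 0.4472·1 + (-0.5963)·3 + 0.5963·1 + (-0.2981)·3 = -1.6398.
u_2 = c_2 + 1.6398·e_1 = (1.7333, 2.0222, 1.9778, 2.5111).
‖u_2‖ = 4.1607, so e_2 = (0.4166, 0.4860, 0.4754, 0.6035).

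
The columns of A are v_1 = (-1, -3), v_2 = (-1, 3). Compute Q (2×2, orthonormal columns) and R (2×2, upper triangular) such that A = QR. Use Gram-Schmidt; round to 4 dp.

v_1 = (-1, -3); ‖v_1‖ = 3.1623, so q_1 = (-0.3162, -0.9487).
q_1·v_2 = (-0.3162)·(-1) + (-0.9487)·3 = -2.5298.
u_2 = v_2 + 2.5298·q_1 = (-1.8000, 0.6000).
‖u_2‖ = 1.8974, so q_2 = (-0.9487, 0.3162).

Q = [[-0.3162, -0.9487], [-0.9487, 0.3162]], R = [[3.1623, -2.5298], [0.0000, 1.8974]]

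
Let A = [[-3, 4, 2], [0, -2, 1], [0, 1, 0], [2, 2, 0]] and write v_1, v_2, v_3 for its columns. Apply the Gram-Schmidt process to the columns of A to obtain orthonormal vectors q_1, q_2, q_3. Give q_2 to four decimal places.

v_1 = (-3, 0, 0, 2); ‖v_1‖ = 3.6056, so q_1 = (-0.8321, 0.0000, 0.0000, 0.5547).
q_1·v_2 = (-0.8321)·4 + 0.0000·(-2) + 0.0000·1 + 0.5547·2 = -2.2188.
u_2 = v_2 + 2.2188·q_1 = (2.1538, -2.0000, 1.0000, 3.2308).
‖u_2‖ = 4.4807, so q_2 = (0.4807, -0.4464, 0.2232, 0.7210).

q_2 = (0.4807, -0.4464, 0.2232, 0.7210)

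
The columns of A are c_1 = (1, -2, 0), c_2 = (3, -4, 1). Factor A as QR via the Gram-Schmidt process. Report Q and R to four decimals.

Q = [[0.4472, 0.5963], [-0.8944, 0.2981], [0.0000, 0.7454]], R = [[2.2361, 4.9193], [0.0000, 1.3416]]

c_1 = (1, -2, 0); ‖c_1‖ = 2.2361, so e_1 = (0.4472, -0.8944, 0.0000).
e_1·c_2 = 0.4472·3 + (-0.8944)·(-4) + 0.0000·1 = 4.9193.
u_2 = c_2 − 4.9193·e_1 = (0.8000, 0.4000, 1.0000).
‖u_2‖ = 1.3416, so e_2 = (0.5963, 0.2981, 0.7454).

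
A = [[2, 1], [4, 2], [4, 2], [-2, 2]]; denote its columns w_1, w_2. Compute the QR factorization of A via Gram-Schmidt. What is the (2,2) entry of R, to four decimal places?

e_1 = w_1/‖w_1‖ = (2, 4, 4, -2)/6.3246 = (0.3162, 0.6325, 0.6325, -0.3162).
r_{12} = e_1·w_2 = 2.2136.
u_2 = w_2 − 2.2136·e_1 = (0.3000, 0.6000, 0.6000, 2.7000).
r_{22} = ‖u_2‖ = 2.8460.

r_{22} = 2.8460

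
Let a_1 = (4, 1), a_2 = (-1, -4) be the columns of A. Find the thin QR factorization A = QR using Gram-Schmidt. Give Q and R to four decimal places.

a_1 = (4, 1); ‖a_1‖ = 4.1231, so e_1 = (0.9701, 0.2425).
e_1·a_2 = 0.9701·(-1) + 0.2425·(-4) = -1.9403.
u_2 = a_2 + 1.9403·e_1 = (0.8824, -3.5294).
‖u_2‖ = 3.6380, so e_2 = (0.2425, -0.9701).

Q = [[0.9701, 0.2425], [0.2425, -0.9701]], R = [[4.1231, -1.9403], [0.0000, 3.6380]]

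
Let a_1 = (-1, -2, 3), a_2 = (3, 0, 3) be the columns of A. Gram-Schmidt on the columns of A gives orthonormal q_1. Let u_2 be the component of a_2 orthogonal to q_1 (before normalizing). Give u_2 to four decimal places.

a_1 = (-1, -2, 3); ‖a_1‖ = 3.7417, so q_1 = (-0.2673, -0.5345, 0.8018).
q_1·a_2 = (-0.2673)·3 + (-0.5345)·0 + 0.8018·3 = 1.6036.
u_2 = a_2 − 1.6036·q_1 = (3.4286, 0.8571, 1.7143).

u_2 = (3.4286, 0.8571, 1.7143)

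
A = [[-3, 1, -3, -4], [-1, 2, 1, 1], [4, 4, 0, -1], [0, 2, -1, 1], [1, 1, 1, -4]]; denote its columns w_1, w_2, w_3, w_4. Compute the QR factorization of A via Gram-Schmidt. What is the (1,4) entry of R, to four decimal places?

r_{14} = 0.5774

w_1 = (-3, -1, 4, 0, 1); ‖w_1‖ = 5.1962, so e_1 = (-0.5774, -0.1925, 0.7698, 0.0000, 0.1925).
r_{14} = e_1·w_4 = 0.5774.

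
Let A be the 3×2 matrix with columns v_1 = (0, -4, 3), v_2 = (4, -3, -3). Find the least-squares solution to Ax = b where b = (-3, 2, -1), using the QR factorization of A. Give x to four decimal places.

v_1 = (0, -4, 3); ‖v_1‖ = 5.0000, so e_1 = (0.0000, -0.8000, 0.6000).
e_1·v_2 = 0.0000·4 + (-0.8000)·(-3) + 0.6000·(-3) = 0.6000.
u_2 = v_2 − 0.6000·e_1 = (4.0000, -2.5200, -3.3600).
‖u_2‖ = 5.8000, so e_2 = (0.6897, -0.4345, -0.5793).
Qᵀb = (-2.2000, -2.3586).
Back-substitute: x_2 = -2.3586/5.8000 = -0.4067.
x_1 = (-2.2000 − 0.6000·(-0.4067))/5.0000 = -0.3912.

x = (-0.3912, -0.4067)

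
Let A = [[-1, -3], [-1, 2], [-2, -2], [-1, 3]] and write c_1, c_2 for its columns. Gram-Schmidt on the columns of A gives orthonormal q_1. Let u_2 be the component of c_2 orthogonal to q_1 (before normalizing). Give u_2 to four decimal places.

c_1 = (-1, -1, -2, -1); ‖c_1‖ = 2.6458, so q_1 = (-0.3780, -0.3780, -0.7559, -0.3780).
q_1·c_2 = (-0.3780)·(-3) + (-0.3780)·2 + (-0.7559)·(-2) + (-0.3780)·3 = 0.7559.
u_2 = c_2 − 0.7559·q_1 = (-2.7143, 2.2857, -1.4286, 3.2857).

u_2 = (-2.7143, 2.2857, -1.4286, 3.2857)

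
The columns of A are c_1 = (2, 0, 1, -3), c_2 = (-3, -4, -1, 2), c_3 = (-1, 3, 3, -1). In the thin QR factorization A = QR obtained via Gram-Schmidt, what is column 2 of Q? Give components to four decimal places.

e_2 = (-0.2699, -0.9447, -0.0169, -0.1856)

c_1 = (2, 0, 1, -3); ‖c_1‖ = 3.7417, so e_1 = (0.5345, 0.0000, 0.2673, -0.8018).
e_1·c_2 = 0.5345·(-3) + 0.0000·(-4) + 0.2673·(-1) + (-0.8018)·2 = -3.4744.
u_2 = c_2 + 3.4744·e_1 = (-1.1429, -4.0000, -0.0714, -0.7857).
‖u_2‖ = 4.2342, so e_2 = (-0.2699, -0.9447, -0.0169, -0.1856).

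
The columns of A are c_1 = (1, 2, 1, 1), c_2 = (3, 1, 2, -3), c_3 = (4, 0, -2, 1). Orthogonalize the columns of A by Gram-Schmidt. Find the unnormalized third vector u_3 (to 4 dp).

q_1 = c_1/‖c_1‖ = (1, 2, 1, 1)/2.6458 = (0.3780, 0.7559, 0.3780, 0.3780).
r_{12} = q_1·c_2 = 1.5119.
u_2 = c_2 − 1.5119·q_1 = (2.4286, -0.1429, 1.4286, -3.5714).
‖u_2‖ = 4.5513, so q_2 = (0.5336, -0.0314, 0.3139, -0.7847).
r_{13} = q_1·c_3 = 1.1339; r_{23} = q_2·c_3 = 0.7219.
u_3 = c_3 − 1.1339·q_1 − 0.7219·q_2 = (3.1862, -0.8345, -2.6552, 1.1379).

u_3 = (3.1862, -0.8345, -2.6552, 1.1379)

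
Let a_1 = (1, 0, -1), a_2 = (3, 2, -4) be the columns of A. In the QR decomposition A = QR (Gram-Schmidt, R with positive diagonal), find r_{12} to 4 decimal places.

q_1 = a_1/‖a_1‖ = (1, 0, -1)/1.4142 = (0.7071, 0.0000, -0.7071).
r_{12} = q_1·a_2 = 4.9497.

r_{12} = 4.9497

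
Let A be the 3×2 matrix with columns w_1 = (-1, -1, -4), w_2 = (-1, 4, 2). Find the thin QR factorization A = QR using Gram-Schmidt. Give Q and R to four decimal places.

e_1 = w_1/‖w_1‖ = (-1, -1, -4)/4.2426 = (-0.2357, -0.2357, -0.9428).
r_{12} = e_1·w_2 = -2.5927.
u_2 = w_2 + 2.5927·e_1 = (-1.6111, 3.3889, -0.4444).
‖u_2‖ = 3.7786, so e_2 = (-0.4264, 0.8969, -0.1176).

Q = [[-0.2357, -0.4264], [-0.2357, 0.8969], [-0.9428, -0.1176]], R = [[4.2426, -2.5927], [0.0000, 3.7786]]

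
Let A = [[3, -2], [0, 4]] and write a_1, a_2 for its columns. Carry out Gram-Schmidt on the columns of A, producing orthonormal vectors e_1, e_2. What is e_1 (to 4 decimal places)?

e_1 = (1.0000, 0.0000)

e_1 = a_1/‖a_1‖ = (3, 0)/3.0000 = (1.0000, 0.0000).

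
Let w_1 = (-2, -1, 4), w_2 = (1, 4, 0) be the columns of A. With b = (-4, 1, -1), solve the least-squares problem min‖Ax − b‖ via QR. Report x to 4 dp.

x = (0.1589, 0.0561)

w_1 = (-2, -1, 4); ‖w_1‖ = 4.5826, so q_1 = (-0.4364, -0.2182, 0.8729).
q_1·w_2 = (-0.4364)·1 + (-0.2182)·4 + 0.8729·0 = -1.3093.
u_2 = w_2 + 1.3093·q_1 = (0.4286, 3.7143, 1.1429).
‖u_2‖ = 3.9097, so q_2 = (0.1096, 0.9500, 0.2923).
Qᵀb = (0.6547, 0.2192).
Back-substitute: x_2 = 0.2192/3.9097 = 0.0561.
x_1 = (0.6547 + 1.3093·0.0561)/4.5826 = 0.1589.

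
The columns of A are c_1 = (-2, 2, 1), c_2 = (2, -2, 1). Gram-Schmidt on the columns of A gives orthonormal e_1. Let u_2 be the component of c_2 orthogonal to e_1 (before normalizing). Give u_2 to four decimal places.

c_1 = (-2, 2, 1); ‖c_1‖ = 3.0000, so e_1 = (-0.6667, 0.6667, 0.3333).
e_1·c_2 = (-0.6667)·2 + 0.6667·(-2) + 0.3333·1 = -2.3333.
u_2 = c_2 + 2.3333·e_1 = (0.4444, -0.4444, 1.7778).

u_2 = (0.4444, -0.4444, 1.7778)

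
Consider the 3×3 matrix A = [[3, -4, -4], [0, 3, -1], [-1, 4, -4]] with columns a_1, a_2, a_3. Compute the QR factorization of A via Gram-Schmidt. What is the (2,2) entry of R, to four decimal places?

r_{22} = 3.9243

a_1 = (3, 0, -1); ‖a_1‖ = 3.1623, so e_1 = (0.9487, 0.0000, -0.3162).
e_1·a_2 = 0.9487·(-4) + 0.0000·3 + (-0.3162)·4 = -5.0596.
u_2 = a_2 + 5.0596·e_1 = (0.8000, 3.0000, 2.4000).
r_{22} = ‖u_2‖ = 3.9243.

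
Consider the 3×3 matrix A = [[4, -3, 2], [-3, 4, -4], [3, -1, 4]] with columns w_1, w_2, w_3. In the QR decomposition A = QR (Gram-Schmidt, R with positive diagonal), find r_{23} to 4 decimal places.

r_{23} = -0.2755

w_1 = (4, -3, 3); ‖w_1‖ = 5.8310, so q_1 = (0.6860, -0.5145, 0.5145).
q_1·w_2 = 0.6860·(-3) + (-0.5145)·4 + 0.5145·(-1) = -4.6305.
u_2 = w_2 + 4.6305·q_1 = (0.1765, 1.6176, 1.3824).
‖u_2‖ = 2.1351, so q_2 = (0.0827, 0.7576, 0.6474).
r_{23} = q_2·w_3 = -0.2755.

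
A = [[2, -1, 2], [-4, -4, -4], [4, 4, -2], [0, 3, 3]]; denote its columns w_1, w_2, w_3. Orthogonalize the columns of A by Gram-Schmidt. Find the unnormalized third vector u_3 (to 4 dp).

w_1 = (2, -4, 4, 0); ‖w_1‖ = 6.0000, so e_1 = (0.3333, -0.6667, 0.6667, 0.0000).
e_1·w_2 = 0.3333·(-1) + (-0.6667)·(-4) + 0.6667·4 + 0.0000·3 = 5.0000.
u_2 = w_2 − 5.0000·e_1 = (-2.6667, -0.6667, 0.6667, 3.0000).
‖u_2‖ = 4.1231, so e_2 = (-0.6468, -0.1617, 0.1617, 0.7276).
e_1·w_3 = 0.3333·2 + (-0.6667)·(-4) + 0.6667·(-2) + 0.0000·3 = 2.0000; e_2·w_3 = (-0.6468)·2 + (-0.1617)·(-4) + 0.1617·(-2) + 0.7276·3 = 1.2127.
u_3 = w_3 − 2.0000·e_1 − 1.2127·e_2 = (2.1176, -2.4706, -3.5294, 2.1176).

u_3 = (2.1176, -2.4706, -3.5294, 2.1176)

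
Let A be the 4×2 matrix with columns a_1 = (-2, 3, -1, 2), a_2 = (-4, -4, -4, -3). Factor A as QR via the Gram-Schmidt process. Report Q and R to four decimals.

Q = [[-0.4714, -0.6293], [0.7071, -0.4045], [-0.2357, -0.5843], [0.4714, -0.3146]], R = [[4.2426, -1.4142], [0.0000, 7.4162]]

a_1 = (-2, 3, -1, 2); ‖a_1‖ = 4.2426, so e_1 = (-0.4714, 0.7071, -0.2357, 0.4714).
e_1·a_2 = (-0.4714)·(-4) + 0.7071·(-4) + (-0.2357)·(-4) + 0.4714·(-3) = -1.4142.
u_2 = a_2 + 1.4142·e_1 = (-4.6667, -3.0000, -4.3333, -2.3333).
‖u_2‖ = 7.4162, so e_2 = (-0.6293, -0.4045, -0.5843, -0.3146).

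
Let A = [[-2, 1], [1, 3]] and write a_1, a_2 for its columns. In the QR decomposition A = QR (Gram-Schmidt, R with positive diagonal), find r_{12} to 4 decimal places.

a_1 = (-2, 1); ‖a_1‖ = 2.2361, so q_1 = (-0.8944, 0.4472).
r_{12} = q_1·a_2 = 0.4472.

r_{12} = 0.4472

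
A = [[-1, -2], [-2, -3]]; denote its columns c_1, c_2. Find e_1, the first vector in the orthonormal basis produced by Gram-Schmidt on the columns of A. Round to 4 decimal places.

e_1 = (-0.4472, -0.8944)

c_1 = (-1, -2); ‖c_1‖ = 2.2361, so e_1 = (-0.4472, -0.8944).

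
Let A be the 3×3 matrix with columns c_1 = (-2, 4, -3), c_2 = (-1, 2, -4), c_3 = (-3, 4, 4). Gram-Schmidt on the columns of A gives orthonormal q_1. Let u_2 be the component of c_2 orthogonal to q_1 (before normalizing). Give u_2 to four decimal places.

u_2 = (0.5172, -1.0345, -1.7241)

c_1 = (-2, 4, -3); ‖c_1‖ = 5.3852, so q_1 = (-0.3714, 0.7428, -0.5571).
q_1·c_2 = (-0.3714)·(-1) + 0.7428·2 + (-0.5571)·(-4) = 4.0853.
u_2 = c_2 − 4.0853·q_1 = (0.5172, -1.0345, -1.7241).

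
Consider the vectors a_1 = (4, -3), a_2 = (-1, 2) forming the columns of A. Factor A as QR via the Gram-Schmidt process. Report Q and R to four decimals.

a_1 = (4, -3); ‖a_1‖ = 5.0000, so q_1 = (0.8000, -0.6000).
q_1·a_2 = 0.8000·(-1) + (-0.6000)·2 = -2.0000.
u_2 = a_2 + 2.0000·q_1 = (0.6000, 0.8000).
‖u_2‖ = 1.0000, so q_2 = (0.6000, 0.8000).

Q = [[0.8000, 0.6000], [-0.6000, 0.8000]], R = [[5.0000, -2.0000], [0.0000, 1.0000]]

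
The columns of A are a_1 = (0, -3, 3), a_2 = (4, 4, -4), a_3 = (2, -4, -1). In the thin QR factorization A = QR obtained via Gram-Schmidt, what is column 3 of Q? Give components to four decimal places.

a_1 = (0, -3, 3); ‖a_1‖ = 4.2426, so e_1 = (0.0000, -0.7071, 0.7071).
e_1·a_2 = 0.0000·4 + (-0.7071)·4 + 0.7071·(-4) = -5.6569.
u_2 = a_2 + 5.6569·e_1 = (4.0000, 0.0000, 0.0000).
‖u_2‖ = 4.0000, so e_2 = (1.0000, 0.0000, 0.0000).
e_1·a_3 = 0.0000·2 + (-0.7071)·(-4) + 0.7071·(-1) = 2.1213; e_2·a_3 = 1.0000·2 + (0.0000)·(-4) + 0.0000·(-1) = 2.0000.
u_3 = a_3 − 2.1213·e_1 − 2.0000·e_2 = (0.0000, -2.5000, -2.5000).
‖u_3‖ = 3.5355, so e_3 = (0.0000, -0.7071, -0.7071).

e_3 = (0.0000, -0.7071, -0.7071)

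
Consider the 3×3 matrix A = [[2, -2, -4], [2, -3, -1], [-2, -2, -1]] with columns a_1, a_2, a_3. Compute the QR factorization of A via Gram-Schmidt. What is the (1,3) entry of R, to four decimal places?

a_1 = (2, 2, -2); ‖a_1‖ = 3.4641, so q_1 = (0.5774, 0.5774, -0.5774).
r_{13} = q_1·a_3 = -2.3094.

r_{13} = -2.3094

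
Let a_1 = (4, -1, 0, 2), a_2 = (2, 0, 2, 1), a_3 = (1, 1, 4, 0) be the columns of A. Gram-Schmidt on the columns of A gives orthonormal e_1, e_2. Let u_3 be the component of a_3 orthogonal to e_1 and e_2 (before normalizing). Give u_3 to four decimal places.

a_1 = (4, -1, 0, 2); ‖a_1‖ = 4.5826, so e_1 = (0.8729, -0.2182, 0.0000, 0.4364).
e_1·a_2 = 0.8729·2 + (-0.2182)·0 + 0.0000·2 + 0.4364·1 = 2.1822.
u_2 = a_2 − 2.1822·e_1 = (0.0952, 0.4762, 2.0000, 0.0476).
‖u_2‖ = 2.0587, so e_2 = (0.0463, 0.2313, 0.9715, 0.0231).
e_1·a_3 = 0.8729·1 + (-0.2182)·1 + 0.0000·4 + 0.4364·0 = 0.6547; e_2·a_3 = 0.0463·1 + 0.2313·1 + 0.9715·4 + 0.0231·0 = 4.1636.
u_3 = a_3 − 0.6547·e_1 − 4.1636·e_2 = (0.2360, 0.1798, -0.0449, -0.3820).

u_3 = (0.2360, 0.1798, -0.0449, -0.3820)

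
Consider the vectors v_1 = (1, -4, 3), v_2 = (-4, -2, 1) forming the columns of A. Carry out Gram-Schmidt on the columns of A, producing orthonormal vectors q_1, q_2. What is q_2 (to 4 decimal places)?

q_2 = (-0.9765, -0.2111, 0.0440)

v_1 = (1, -4, 3); ‖v_1‖ = 5.0990, so q_1 = (0.1961, -0.7845, 0.5883).
q_1·v_2 = 0.1961·(-4) + (-0.7845)·(-2) + 0.5883·1 = 1.3728.
u_2 = v_2 − 1.3728·q_1 = (-4.2692, -0.9231, 0.1923).
‖u_2‖ = 4.3721, so q_2 = (-0.9765, -0.2111, 0.0440).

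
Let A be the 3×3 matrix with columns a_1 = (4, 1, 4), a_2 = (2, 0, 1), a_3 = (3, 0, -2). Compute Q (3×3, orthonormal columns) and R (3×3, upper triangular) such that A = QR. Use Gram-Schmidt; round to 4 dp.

Q = [[0.6963, 0.6838, 0.2182], [0.1741, -0.4558, 0.8729], [0.6963, -0.5698, -0.4364]], R = [[5.7446, 2.0889, 0.6963], [0.0000, 0.7977, 3.1909], [0.0000, 0.0000, 1.5275]]

a_1 = (4, 1, 4); ‖a_1‖ = 5.7446, so e_1 = (0.6963, 0.1741, 0.6963).
e_1·a_2 = 0.6963·2 + 0.1741·0 + 0.6963·1 = 2.0889.
u_2 = a_2 − 2.0889·e_1 = (0.5455, -0.3636, -0.4545).
‖u_2‖ = 0.7977, so e_2 = (0.6838, -0.4558, -0.5698).
e_1·a_3 = 0.6963·3 + 0.1741·0 + 0.6963·(-2) = 0.6963; e_2·a_3 = 0.6838·3 + (-0.4558)·0 + (-0.5698)·(-2) = 3.1909.
u_3 = a_3 − 0.6963·e_1 − 3.1909·e_2 = (0.3333, 1.3333, -0.6667).
‖u_3‖ = 1.5275, so e_3 = (0.2182, 0.8729, -0.4364).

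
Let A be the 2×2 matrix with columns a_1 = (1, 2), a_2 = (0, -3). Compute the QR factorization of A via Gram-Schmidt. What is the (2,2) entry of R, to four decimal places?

r_{22} = 1.3416

a_1 = (1, 2); ‖a_1‖ = 2.2361, so q_1 = (0.4472, 0.8944).
q_1·a_2 = 0.4472·0 + 0.8944·(-3) = -2.6833.
u_2 = a_2 + 2.6833·q_1 = (1.2000, -0.6000).
r_{22} = ‖u_2‖ = 1.3416.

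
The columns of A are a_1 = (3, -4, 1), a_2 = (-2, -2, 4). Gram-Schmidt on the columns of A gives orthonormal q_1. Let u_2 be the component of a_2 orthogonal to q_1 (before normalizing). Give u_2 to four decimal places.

a_1 = (3, -4, 1); ‖a_1‖ = 5.0990, so q_1 = (0.5883, -0.7845, 0.1961).
q_1·a_2 = 0.5883·(-2) + (-0.7845)·(-2) + 0.1961·4 = 1.1767.
u_2 = a_2 − 1.1767·q_1 = (-2.6923, -1.0769, 3.7692).

u_2 = (-2.6923, -1.0769, 3.7692)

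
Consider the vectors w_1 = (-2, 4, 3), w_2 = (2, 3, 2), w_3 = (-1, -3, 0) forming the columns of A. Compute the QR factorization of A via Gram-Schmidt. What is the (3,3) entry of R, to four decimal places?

r_{33} = 1.6828

w_1 = (-2, 4, 3); ‖w_1‖ = 5.3852, so e_1 = (-0.3714, 0.7428, 0.5571).
e_1·w_2 = (-0.3714)·2 + 0.7428·3 + 0.5571·2 = 2.5997.
u_2 = w_2 − 2.5997·e_1 = (2.9655, 1.0690, 0.5517).
‖u_2‖ = 3.2002, so e_2 = (0.9267, 0.3340, 0.1724).
e_1·w_3 = (-0.3714)·(-1) + 0.7428·(-3) + 0.5571·0 = -1.8570; e_2·w_3 = 0.9267·(-1) + 0.3340·(-3) + 0.1724·0 = -1.9287.
u_3 = w_3 + 1.8570·e_1 + 1.9287·e_2 = (0.0976, -0.9764, 1.3670).
r_{33} = ‖u_3‖ = 1.6828.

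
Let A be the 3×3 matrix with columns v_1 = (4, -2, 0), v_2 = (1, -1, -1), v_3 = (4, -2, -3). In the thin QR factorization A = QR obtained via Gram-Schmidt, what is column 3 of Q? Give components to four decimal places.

q_1 = v_1/‖v_1‖ = (4, -2, 0)/4.4721 = (0.8944, -0.4472, 0.0000).
r_{12} = q_1·v_2 = 1.3416.
u_2 = v_2 − 1.3416·q_1 = (-0.2000, -0.4000, -1.0000).
‖u_2‖ = 1.0954, so q_2 = (-0.1826, -0.3651, -0.9129).
r_{13} = q_1·v_3 = 4.4721; r_{23} = q_2·v_3 = 2.7386.
u_3 = v_3 − 4.4721·q_1 − 2.7386·q_2 = (0.5000, 1.0000, -0.5000).
‖u_3‖ = 1.2247, so q_3 = (0.4082, 0.8165, -0.4082).

q_3 = (0.4082, 0.8165, -0.4082)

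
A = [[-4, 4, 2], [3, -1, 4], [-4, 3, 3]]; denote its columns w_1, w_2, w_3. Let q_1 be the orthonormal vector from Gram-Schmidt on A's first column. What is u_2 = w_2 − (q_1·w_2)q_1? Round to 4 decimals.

w_1 = (-4, 3, -4); ‖w_1‖ = 6.4031, so q_1 = (-0.6247, 0.4685, -0.6247).
q_1·w_2 = (-0.6247)·4 + 0.4685·(-1) + (-0.6247)·3 = -4.8414.
u_2 = w_2 + 4.8414·q_1 = (0.9756, 1.2683, -0.0244).

u_2 = (0.9756, 1.2683, -0.0244)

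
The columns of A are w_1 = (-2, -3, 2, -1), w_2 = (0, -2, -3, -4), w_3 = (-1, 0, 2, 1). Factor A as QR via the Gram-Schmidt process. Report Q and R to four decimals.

Q = [[-0.4714, 0.0838, -0.5739], [-0.7071, -0.2515, 0.6540], [0.4714, -0.6497, 0.1772], [-0.2357, -0.7125, -0.4599]], R = [[4.2426, 0.9428, 1.1785], [0.0000, 5.3020, -2.0956], [0.0000, 0.0000, 0.4684]]

w_1 = (-2, -3, 2, -1); ‖w_1‖ = 4.2426, so e_1 = (-0.4714, -0.7071, 0.4714, -0.2357).
e_1·w_2 = (-0.4714)·0 + (-0.7071)·(-2) + 0.4714·(-3) + (-0.2357)·(-4) = 0.9428.
u_2 = w_2 − 0.9428·e_1 = (0.4444, -1.3333, -3.4444, -3.7778).
‖u_2‖ = 5.3020, so e_2 = (0.0838, -0.2515, -0.6497, -0.7125).
e_1·w_3 = (-0.4714)·(-1) + (-0.7071)·0 + 0.4714·2 + (-0.2357)·1 = 1.1785; e_2·w_3 = 0.0838·(-1) + (-0.2515)·0 + (-0.6497)·2 + (-0.7125)·1 = -2.0956.
u_3 = w_3 − 1.1785·e_1 + 2.0956·e_2 = (-0.2688, 0.3063, 0.0830, -0.2154).
‖u_3‖ = 0.4684, so e_3 = (-0.5739, 0.6540, 0.1772, -0.4599).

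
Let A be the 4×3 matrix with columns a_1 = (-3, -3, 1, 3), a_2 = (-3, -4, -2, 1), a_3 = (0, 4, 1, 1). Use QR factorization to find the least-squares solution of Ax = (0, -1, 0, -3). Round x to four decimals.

q_1 = a_1/‖a_1‖ = (-3, -3, 1, 3)/5.2915 = (-0.5669, -0.5669, 0.1890, 0.5669).
r_{12} = q_1·a_2 = 4.1576.
u_2 = a_2 − 4.1576·q_1 = (-0.6429, -1.6429, -2.7857, -1.3571).
‖u_2‖ = 3.5657, so q_2 = (-0.1803, -0.4607, -0.7813, -0.3806).
r_{13} = q_1·a_3 = -1.5119; r_{23} = q_2·a_3 = -3.0048.
u_3 = a_3 + 1.5119·q_1 + 3.0048·q_2 = (-1.3989, 1.7584, -1.0618, 0.7135).
‖u_3‖ = 2.5856, so q_3 = (-0.5410, 0.6801, -0.4107, 0.2759).
Qᵀb = (-1.1339, 1.6026, -1.5079).
Back-substitute: x_3 = -1.5079/2.5856 = -0.5832.
x_2 = (1.6026 + 3.0048·(-0.5832))/3.5657 = -0.0420.
x_1 = (-1.1339 − 4.1576·(-0.0420) + 1.5119·(-0.5832))/5.2915 = -0.3479.

x = (-0.3479, -0.0420, -0.5832)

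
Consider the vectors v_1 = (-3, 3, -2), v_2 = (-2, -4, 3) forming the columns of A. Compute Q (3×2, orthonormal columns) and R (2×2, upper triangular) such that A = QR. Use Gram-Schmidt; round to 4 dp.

Q = [[-0.6396, -0.7674], [0.6396, -0.4988], [-0.4264, 0.4029]], R = [[4.6904, -2.5584], [0.0000, 4.7386]]

v_1 = (-3, 3, -2); ‖v_1‖ = 4.6904, so e_1 = (-0.6396, 0.6396, -0.4264).
e_1·v_2 = (-0.6396)·(-2) + 0.6396·(-4) + (-0.4264)·3 = -2.5584.
u_2 = v_2 + 2.5584·e_1 = (-3.6364, -2.3636, 1.9091).
‖u_2‖ = 4.7386, so e_2 = (-0.7674, -0.4988, 0.4029).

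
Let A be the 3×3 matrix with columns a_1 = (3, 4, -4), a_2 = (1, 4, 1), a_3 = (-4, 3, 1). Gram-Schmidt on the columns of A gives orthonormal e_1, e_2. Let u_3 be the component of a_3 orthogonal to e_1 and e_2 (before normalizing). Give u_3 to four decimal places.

a_1 = (3, 4, -4); ‖a_1‖ = 6.4031, so e_1 = (0.4685, 0.6247, -0.6247).
e_1·a_2 = 0.4685·1 + 0.6247·4 + (-0.6247)·1 = 2.3426.
u_2 = a_2 − 2.3426·e_1 = (-0.0976, 2.5366, 2.4634).
‖u_2‖ = 3.5373, so e_2 = (-0.0276, 0.7171, 0.6964).
e_1·a_3 = 0.4685·(-4) + 0.6247·3 + (-0.6247)·1 = -0.6247; e_2·a_3 = (-0.0276)·(-4) + 0.7171·3 + 0.6964·1 = 2.9581.
u_3 = a_3 + 0.6247·e_1 − 2.9581·e_2 = (-3.6257, 1.2690, -1.4503).

u_3 = (-3.6257, 1.2690, -1.4503)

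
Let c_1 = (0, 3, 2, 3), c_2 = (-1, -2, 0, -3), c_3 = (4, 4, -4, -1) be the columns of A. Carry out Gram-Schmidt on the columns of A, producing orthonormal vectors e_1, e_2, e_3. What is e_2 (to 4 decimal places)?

c_1 = (0, 3, 2, 3); ‖c_1‖ = 4.6904, so e_1 = (0.0000, 0.6396, 0.4264, 0.6396).
e_1·c_2 = 0.0000·(-1) + 0.6396·(-2) + 0.4264·0 + 0.6396·(-3) = -3.1980.
u_2 = c_2 + 3.1980·e_1 = (-1.0000, 0.0455, 1.3636, -0.9545).
‖u_2‖ = 1.9424, so e_2 = (-0.5148, 0.0234, 0.7021, -0.4914).

e_2 = (-0.5148, 0.0234, 0.7021, -0.4914)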